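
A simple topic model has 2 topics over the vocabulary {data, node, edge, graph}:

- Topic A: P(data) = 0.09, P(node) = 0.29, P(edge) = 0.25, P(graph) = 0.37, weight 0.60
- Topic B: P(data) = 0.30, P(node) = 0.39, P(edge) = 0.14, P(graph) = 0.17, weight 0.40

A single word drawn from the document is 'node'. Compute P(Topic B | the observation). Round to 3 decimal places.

0.473

By Bayes' theorem, P(k | x) = π_k f_k(x) / Σ_j π_j f_j(x).
Categorical probabilities:
  f_A = P(node | comp) = 0.29
  f_B = P(node | comp) = 0.39
Prior × likelihood for each component:
  π_A·f_A = 0.60 × 0.29 = 0.174
  π_B·f_B = 0.40 × 0.39 = 0.156
Evidence: 0.174 + 0.156 = 0.33
P(Topic B | data) ≈ 0.473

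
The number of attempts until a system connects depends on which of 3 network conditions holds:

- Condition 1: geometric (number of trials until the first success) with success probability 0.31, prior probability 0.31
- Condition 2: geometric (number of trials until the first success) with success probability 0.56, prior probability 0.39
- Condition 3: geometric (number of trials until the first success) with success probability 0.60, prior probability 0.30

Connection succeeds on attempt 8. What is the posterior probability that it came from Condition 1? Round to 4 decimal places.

0.8782

The responsibility of component k is π_k f_k(x) divided by Σ_j π_j f_j(x).
Component likelihoods at x = 8:
  L_1 = 0.31·(1−0.31)^7 = 0.31·0.0744635 = 0.0230837
  L_2 = 0.56·(1−0.56)^7 = 0.56·0.00319278 = 0.00178796
  L_3 = 0.60·(1−0.60)^7 = 0.60·0.0016384 = 0.00098304
Prior × likelihood for each component:
  π_1·L_1 = 0.31 × 0.0230837 = 0.00715595
  π_2·L_2 = 0.39 × 0.00178796 = 0.000697303
  π_3·L_3 = 0.30 × 0.00098304 = 0.000294912
Sum: 0.00715595 + 0.000697303 + 0.000294912 = 0.00814816
So the posterior for Condition 1 is 0.00715595 / 0.00814816 ≈ 0.8782.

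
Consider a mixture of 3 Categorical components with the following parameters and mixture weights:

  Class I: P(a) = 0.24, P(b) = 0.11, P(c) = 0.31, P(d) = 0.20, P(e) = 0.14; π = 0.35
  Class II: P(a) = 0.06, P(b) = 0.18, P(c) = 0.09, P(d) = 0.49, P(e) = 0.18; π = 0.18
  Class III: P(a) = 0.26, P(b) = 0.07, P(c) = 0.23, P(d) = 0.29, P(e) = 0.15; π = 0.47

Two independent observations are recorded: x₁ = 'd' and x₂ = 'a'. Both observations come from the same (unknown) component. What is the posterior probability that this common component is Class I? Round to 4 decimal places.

P(component k | x) = P(Z=k)·f_k(x) / marginal(x), where marginal(x) = Σ_j P(Z=j)·f_j(x).
Since both observations come from the same component, the likelihood for component k is f_k(x₁)·f_k(x₂).
  f_I = [0.2] × [0.24] = 0.048
  f_II = [0.49] × [0.06] = 0.0294
  f_III = [0.29] × [0.26] = 0.0754
Multiply by the mixture weights:
  P(Z=I)·f_I = 0.35 × 0.048 = 0.0168
  P(Z=II)·f_II = 0.18 × 0.0294 = 0.005292
  P(Z=III)·f_III = 0.47 × 0.0754 = 0.035438
Normaliser: 0.0168 + 0.005292 + 0.035438 = 0.05753
P(Class I | x) ≈ 0.2920

0.2920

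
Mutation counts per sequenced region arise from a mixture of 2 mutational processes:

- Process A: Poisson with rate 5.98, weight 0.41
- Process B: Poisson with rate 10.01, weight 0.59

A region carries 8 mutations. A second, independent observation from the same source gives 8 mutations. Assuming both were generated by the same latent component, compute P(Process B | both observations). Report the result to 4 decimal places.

Posterior ∝ prior × likelihood, so P(k | x) ∝ π_k f_k(x); normalise over all components.
Since both observations come from the same component, the likelihood for component k is f_k(x₁)·f_k(x₂).
  L_A = [e^(−5.98)·5.98^8/8! = 0.102567] × [0.102567] = 0.01052
  L_B = [e^(−10.01)·10.01^8/8! = 0.112374] × [0.112374] = 0.0126278
Unnormalised posteriors:
  π_A·L_A = 0.41 × 0.01052 = 0.0043132
  π_B·L_B = 0.59 × 0.0126278 = 0.00745042
Marginal: 0.0043132 + 0.00745042 = 0.0117636
P(Process B | data) ≈ 0.6333

0.6333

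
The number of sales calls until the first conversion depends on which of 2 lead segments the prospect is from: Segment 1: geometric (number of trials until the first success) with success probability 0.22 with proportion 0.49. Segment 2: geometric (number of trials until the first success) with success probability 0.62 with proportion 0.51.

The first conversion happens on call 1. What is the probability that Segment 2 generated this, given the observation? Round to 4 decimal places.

The responsibility of component k is w_k f_k(x) divided by Σ_j w_j f_j(x).
Component likelihoods at x = 1:
  L_1 = 0.22
  L_2 = 0.62
Weight by the priors:
  w_1·L_1 = 0.49 × 0.22 = 0.1078
  w_2·L_2 = 0.51 × 0.62 = 0.3162
Marginal: 0.1078 + 0.3162 = 0.424
P(Segment 2 | x) ≈ 0.7458

0.7458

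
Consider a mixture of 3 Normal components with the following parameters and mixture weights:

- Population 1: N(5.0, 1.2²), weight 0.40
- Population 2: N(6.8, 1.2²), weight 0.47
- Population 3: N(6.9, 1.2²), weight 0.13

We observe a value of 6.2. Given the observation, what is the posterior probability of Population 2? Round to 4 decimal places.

0.5407

Apply Bayes' rule: the posterior for each component is proportional to its prior times its likelihood at x.
Evaluate each component's likelihood at the observed value:
  f_1 = (1/(1.2·√(2π)))·exp(−(6.2−5.0)²/(2·1.2²)) = 0.332452·exp(-0.50000) = 0.201642
  f_2 = (1/(1.2·√(2π)))·exp(−(6.2−6.8)²/(2·1.2²)) = 0.332452·exp(-0.12500) = 0.293388
  f_3 = (1/(1.2·√(2π)))·exp(−(6.2−6.9)²/(2·1.2²)) = 0.332452·exp(-0.17014) = 0.280439
Unnormalised posteriors:
  π_1·f_1 = 0.40 × 0.201642 = 0.0806569
  π_2·f_2 = 0.47 × 0.293388 = 0.137892
  π_3·f_3 = 0.13 × 0.280439 = 0.0364571
Marginal: 0.0806569 + 0.137892 + 0.0364571 = 0.255006
P(Population 2 | x) ≈ 0.5407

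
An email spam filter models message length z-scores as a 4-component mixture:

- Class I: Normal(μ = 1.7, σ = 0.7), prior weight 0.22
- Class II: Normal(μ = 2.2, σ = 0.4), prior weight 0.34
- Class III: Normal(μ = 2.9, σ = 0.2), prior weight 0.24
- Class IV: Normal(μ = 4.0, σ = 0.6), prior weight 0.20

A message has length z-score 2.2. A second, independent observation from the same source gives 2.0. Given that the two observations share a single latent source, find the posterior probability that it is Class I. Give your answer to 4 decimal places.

0.1447

By Bayes' theorem, P(k | x) = w_k f_k(x) / Σ_j w_j f_j(x).
Since both observations come from the same component, the likelihood for component k is f_k(x₁)·f_k(x₂).
  f_I = [(1/(0.7·√(2π)))·exp(−(2.2−1.7)²/(2·0.7²)) = 0.569918·exp(-0.25510) = 0.441593] × [0.51991] = 0.229589
  f_II = [(1/(0.4·√(2π)))·exp(−(2.2−2.2)²/(2·0.4²)) = 0.997356·exp(-0.00000) = 0.997356] × [0.880163] = 0.877836
  f_III = [(1/(0.2·√(2π)))·exp(−(2.2−2.9)²/(2·0.2²)) = 1.994711·exp(-6.12500) = 0.00436341] × [7.99187e-05] = 3.48718e-07
  f_IV = [(1/(0.6·√(2π)))·exp(−(2.2−4.0)²/(2·0.6²)) = 0.664904·exp(-4.50000) = 0.00738641] × [0.00257046] = 1.89865e-05
Multiply by the mixture weights:
  w_I·f_I = 0.22 × 0.229589 = 0.0505095
  w_II·f_II = 0.34 × 0.877836 = 0.298464
  w_III·f_III = 0.24 × 3.48718e-07 = 8.36924e-08
  w_IV·f_IV = 0.20 × 1.89865e-05 = 3.7973e-06
Marginal: 0.0505095 + 0.298464 + 8.36924e-08 + 3.7973e-06 = 0.348978
Responsibility of Class I: 0.0505095 / 0.348978 ≈ 0.1447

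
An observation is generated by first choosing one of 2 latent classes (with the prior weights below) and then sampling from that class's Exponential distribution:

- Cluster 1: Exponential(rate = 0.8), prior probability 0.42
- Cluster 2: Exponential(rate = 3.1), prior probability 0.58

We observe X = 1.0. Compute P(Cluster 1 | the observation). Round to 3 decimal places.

0.651

The responsibility of component k is π_k f_k(x) divided by Σ_j π_j f_j(x).
Component likelihoods at x = 1.0:
  p_1 = 0.359463
  p_2 = 0.139653
Weight by the priors:
  π_1·p_1 = 0.42 × 0.359463 = 0.150975
  π_2·p_2 = 0.58 × 0.139653 = 0.0809985
Denominator: 0.150975 + 0.0809985 = 0.231973
So the posterior for Cluster 1 is 0.150975 / 0.231973 ≈ 0.651.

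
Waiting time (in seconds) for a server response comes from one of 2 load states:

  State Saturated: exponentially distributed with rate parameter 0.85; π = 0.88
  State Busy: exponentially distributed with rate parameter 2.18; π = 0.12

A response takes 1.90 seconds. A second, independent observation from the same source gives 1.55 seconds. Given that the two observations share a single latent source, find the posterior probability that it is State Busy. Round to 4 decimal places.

The responsibility of component k is π_k f_k(x) divided by Σ_j π_j f_j(x).
Since both observations come from the same component, the likelihood for component k is f_k(x₁)·f_k(x₂).
  f_Saturated = [0.85·e^(−0.85·1.90) = 0.85·e^(−1.6150) = 0.169057] × [0.227633] = 0.038483
  f_Busy = [2.18·e^(−2.18·1.90) = 2.18·e^(−4.1420) = 0.0346425] × [0.0742977] = 0.00257386
Unnormalised posteriors:
  π_Saturated·f_Saturated = 0.88 × 0.038483 = 0.0338651
  π_Busy·f_Busy = 0.12 × 0.00257386 = 0.000308863
Marginal: 0.0338651 + 0.000308863 = 0.0341739
So the posterior for State Busy is 0.000308863 / 0.0341739 ≈ 0.0090.

0.0090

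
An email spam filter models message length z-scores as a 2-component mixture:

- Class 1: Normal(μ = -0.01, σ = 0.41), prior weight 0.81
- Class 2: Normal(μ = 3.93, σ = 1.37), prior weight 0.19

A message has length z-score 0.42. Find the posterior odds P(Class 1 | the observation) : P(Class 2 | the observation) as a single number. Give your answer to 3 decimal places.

218.871

The posterior odds equal the prior odds times the likelihood ratio: (w_i/w_j)·(f_i(x)/f_j(x)).
Component likelihoods at x = 0.42:
  L_1 = (1/(0.41·√(2π)))·exp(−(0.42−-0.01)²/(2·0.41²)) = 0.973030·exp(-0.54997) = 0.561406
  L_2 = (1/(1.37·√(2π)))·exp(−(0.42−3.93)²/(2·1.37²)) = 0.291199·exp(-3.28203) = 0.010935
Posterior odds = (w_1·L_1) / (w_2·L_2) = (0.81·0.561406) / (0.19·0.010935) = 0.454739 / 0.00207766 ≈ 218.871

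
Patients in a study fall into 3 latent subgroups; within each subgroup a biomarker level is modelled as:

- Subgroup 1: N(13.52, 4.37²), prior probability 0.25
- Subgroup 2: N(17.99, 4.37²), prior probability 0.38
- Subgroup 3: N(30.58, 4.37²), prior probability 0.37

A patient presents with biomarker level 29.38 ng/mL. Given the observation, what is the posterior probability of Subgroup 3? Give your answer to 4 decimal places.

Apply Bayes' rule: the posterior for each component is proportional to its prior times its likelihood at x.
Normal densities:
  p_1 = (1/(4.37·√(2π)))·exp(−(29.38−13.52)²/(2·4.37²)) = 0.091291·exp(-6.58588) = 0.000125956
  p_2 = (1/(4.37·√(2π)))·exp(−(29.38−17.99)²/(2·4.37²)) = 0.091291·exp(-3.39668) = 0.00305682
  p_3 = (1/(4.37·√(2π)))·exp(−(29.38−30.58)²/(2·4.37²)) = 0.091291·exp(-0.03770) = 0.0879133
Weight by the priors:
  π_1·p_1 = 0.25 × 0.000125956 = 3.1489e-05
  π_2·p_2 = 0.38 × 0.00305682 = 0.00116159
  π_3·p_3 = 0.37 × 0.0879133 = 0.0325279
Normaliser: 3.1489e-05 + 0.00116159 + 0.0325279 = 0.033721
So the posterior for Subgroup 3 is 0.0325279 / 0.033721 ≈ 0.9646.

0.9646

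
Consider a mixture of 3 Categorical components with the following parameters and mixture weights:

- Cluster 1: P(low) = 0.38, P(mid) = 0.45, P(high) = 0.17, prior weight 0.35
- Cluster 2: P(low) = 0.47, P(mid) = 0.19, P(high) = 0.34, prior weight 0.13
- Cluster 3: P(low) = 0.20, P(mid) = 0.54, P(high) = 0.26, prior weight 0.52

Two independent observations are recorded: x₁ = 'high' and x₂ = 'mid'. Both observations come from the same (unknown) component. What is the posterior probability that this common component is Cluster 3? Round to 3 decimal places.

Posterior ∝ prior × likelihood, so P(k | x) ∝ π_k f_k(x); normalise over all components.
Since both observations come from the same component, the likelihood for component k is f_k(x₁)·f_k(x₂).
  p_1 = [P(high | comp) = 0.17] × [0.45] = 0.0765
  p_2 = [P(high | comp) = 0.34] × [0.19] = 0.0646
  p_3 = [P(high | comp) = 0.26] × [0.54] = 0.1404
Multiply by the mixture weights:
  π_1·p_1 = 0.35 × 0.0765 = 0.026775
  π_2·p_2 = 0.13 × 0.0646 = 0.008398
  π_3·p_3 = 0.52 × 0.1404 = 0.073008
Sum: 0.026775 + 0.008398 + 0.073008 = 0.108181
P(Cluster 3 | x₁,x₂) = 0.073008 / 0.108181 ≈ 0.675

0.675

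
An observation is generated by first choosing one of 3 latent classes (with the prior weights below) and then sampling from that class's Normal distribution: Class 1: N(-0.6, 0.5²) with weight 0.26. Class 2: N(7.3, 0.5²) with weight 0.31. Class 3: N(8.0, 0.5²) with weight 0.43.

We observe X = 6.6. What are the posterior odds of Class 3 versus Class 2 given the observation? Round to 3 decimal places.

The posterior odds equal the prior odds times the likelihood ratio: (P(Z=i)/P(Z=j))·(f_i(x)/f_j(x)).
Normal densities:
  f_1 = 7.48666e-46
  f_2 = 0.299455
  f_3 = 0.0158309
Posterior odds = (P(Z=3)·f_3) / (P(Z=2)·f_2) = (0.43·0.0158309) / (0.31·0.299455) = 0.00680729 / 0.092831 ≈ 0.073

0.073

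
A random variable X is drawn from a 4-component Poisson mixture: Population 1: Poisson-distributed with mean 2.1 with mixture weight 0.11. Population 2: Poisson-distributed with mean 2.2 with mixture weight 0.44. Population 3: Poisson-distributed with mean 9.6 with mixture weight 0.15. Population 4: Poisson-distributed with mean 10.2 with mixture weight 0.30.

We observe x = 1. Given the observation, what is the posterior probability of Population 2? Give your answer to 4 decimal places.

0.7901

Apply Bayes' rule: the posterior for each component is proportional to its prior times its likelihood at x.
Evaluate each component's likelihood at the observed value:
  f_1 = e^(−2.1)·2.1^1/1! = 0.257158
  f_2 = e^(−2.2)·2.2^1/1! = 0.243767
  f_3 = e^(−9.6)·9.6^1/1! = 0.000650196
  f_4 = e^(−10.2)·10.2^1/1! = 0.000379137
Prior × likelihood for each component:
  π_1·f_1 = 0.11 × 0.257158 = 0.0282874
  π_2·f_2 = 0.44 × 0.243767 = 0.107257
  π_3·f_3 = 0.15 × 0.000650196 = 9.75294e-05
  π_4·f_4 = 0.30 × 0.000379137 = 0.000113741
Denominator: 0.0282874 + 0.107257 + 9.75294e-05 + 0.000113741 = 0.135756
P(Population 2 | data) ≈ 0.7901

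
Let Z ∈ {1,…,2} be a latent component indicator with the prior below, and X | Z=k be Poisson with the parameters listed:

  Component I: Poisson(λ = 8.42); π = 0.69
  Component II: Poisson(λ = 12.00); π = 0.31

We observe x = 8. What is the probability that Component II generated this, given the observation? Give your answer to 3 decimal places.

0.176

Posterior ∝ prior × likelihood, so P(k | x) ∝ w_k f_k(x); normalise over all components.
Evaluate each component's likelihood at the observed value:
  f_I = e^(−8.42)·8.42^8/8! = 0.138107
  f_II = e^(−12.00)·12.00^8/8! = 0.0655233
Weight by the priors:
  w_I·f_I = 0.69 × 0.138107 = 0.095294
  w_II·f_II = 0.31 × 0.0655233 = 0.0203122
Sum: 0.095294 + 0.0203122 = 0.115606
P(Component II | the observation) ≈ 0.176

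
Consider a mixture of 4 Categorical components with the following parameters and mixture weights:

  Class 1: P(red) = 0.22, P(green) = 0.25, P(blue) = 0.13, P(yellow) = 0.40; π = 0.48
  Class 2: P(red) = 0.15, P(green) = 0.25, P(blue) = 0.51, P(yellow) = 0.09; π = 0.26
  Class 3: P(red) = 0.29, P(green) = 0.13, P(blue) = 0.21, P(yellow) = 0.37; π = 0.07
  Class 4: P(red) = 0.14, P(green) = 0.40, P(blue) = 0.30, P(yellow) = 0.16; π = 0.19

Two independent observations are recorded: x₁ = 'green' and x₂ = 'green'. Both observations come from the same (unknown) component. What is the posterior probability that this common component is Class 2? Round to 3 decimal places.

0.209

Posterior ∝ prior × likelihood, so P(k | x) ∝ π_k f_k(x); normalise over all components.
Since both observations come from the same component, the likelihood for component k is f_k(x₁)·f_k(x₂).
  f_1 = [P(green | comp) = 0.25] × [0.25] = 0.0625
  f_2 = [P(green | comp) = 0.25] × [0.25] = 0.0625
  f_3 = [P(green | comp) = 0.13] × [0.13] = 0.0169
  f_4 = [P(green | comp) = 0.40] × [0.4] = 0.16
Weight by the priors:
  π_1·f_1 = 0.48 × 0.0625 = 0.03
  π_2·f_2 = 0.26 × 0.0625 = 0.01625
  π_3·f_3 = 0.07 × 0.0169 = 0.001183
  π_4·f_4 = 0.19 × 0.16 = 0.0304
Denominator: 0.03 + 0.01625 + 0.001183 + 0.0304 = 0.077833
So the posterior for Class 2 is 0.01625 / 0.077833 ≈ 0.209.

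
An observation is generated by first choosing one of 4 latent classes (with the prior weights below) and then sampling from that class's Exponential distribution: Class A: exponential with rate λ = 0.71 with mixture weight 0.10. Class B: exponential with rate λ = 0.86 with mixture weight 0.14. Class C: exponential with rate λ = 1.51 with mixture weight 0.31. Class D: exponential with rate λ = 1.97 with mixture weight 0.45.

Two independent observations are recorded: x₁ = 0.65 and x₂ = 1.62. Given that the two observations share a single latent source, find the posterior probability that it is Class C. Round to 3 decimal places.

Apply Bayes' rule: the posterior for each component is proportional to its prior times its likelihood at x.
Since both observations come from the same component, the likelihood for component k is f_k(x₁)·f_k(x₂).
  p_A = [0.71·e^(−0.71·0.65) = 0.71·e^(−0.4615) = 0.44754] × [0.224767] = 0.100592
  p_B = [0.86·e^(−0.86·0.65) = 0.86·e^(−0.5590) = 0.491731] × [0.21352] = 0.104995
  p_C = [1.51·e^(−1.51·0.65) = 1.51·e^(−0.9815) = 0.56587] × [0.130799] = 0.0740155
  p_D = [1.97·e^(−1.97·0.65) = 1.97·e^(−1.2805) = 0.54746] × [0.0809951] = 0.0443416
Unnormalised posteriors:
  w_A·p_A = 0.10 × 0.100592 = 0.0100592
  w_B·p_B = 0.14 × 0.104995 = 0.0146993
  w_C·p_C = 0.31 × 0.0740155 = 0.0229448
  w_D·p_D = 0.45 × 0.0443416 = 0.0199537
Marginal: 0.0100592 + 0.0146993 + 0.0229448 + 0.0199537 = 0.067657
P(Class C | data) ≈ 0.339

0.339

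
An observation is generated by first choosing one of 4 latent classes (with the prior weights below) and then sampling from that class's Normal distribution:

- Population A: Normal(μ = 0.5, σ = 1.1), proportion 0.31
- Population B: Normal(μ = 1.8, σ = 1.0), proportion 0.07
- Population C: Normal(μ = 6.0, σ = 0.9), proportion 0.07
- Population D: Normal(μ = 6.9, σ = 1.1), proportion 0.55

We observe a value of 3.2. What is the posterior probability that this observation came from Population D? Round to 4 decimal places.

0.0411

By Bayes' theorem, P(k | x) = w_k f_k(x) / Σ_j w_j f_j(x).
Component likelihoods at x = 3.2:
  f_A = 0.0178341
  f_B = 0.149727
  f_C = 0.00350668
  f_D = 0.00126678
Prior × likelihood for each component:
  w_A·f_A = 0.31 × 0.0178341 = 0.00552856
  w_B·f_B = 0.07 × 0.149727 = 0.0104809
  w_C·f_C = 0.07 × 0.00350668 = 0.000245468
  w_D·f_D = 0.55 × 0.00126678 = 0.000696731
Normaliser: 0.00552856 + 0.0104809 + 0.000245468 + 0.000696731 = 0.0169517
So the posterior for Population D is 0.000696731 / 0.0169517 ≈ 0.0411.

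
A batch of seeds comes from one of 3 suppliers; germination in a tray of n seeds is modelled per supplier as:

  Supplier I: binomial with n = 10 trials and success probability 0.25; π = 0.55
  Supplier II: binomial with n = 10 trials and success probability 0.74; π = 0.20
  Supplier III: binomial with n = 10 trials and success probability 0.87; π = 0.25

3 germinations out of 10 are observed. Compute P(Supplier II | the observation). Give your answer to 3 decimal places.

By Bayes' theorem, P(k | x) = P(Z=k) f_k(x) / Σ_j P(Z=j) f_j(x).
Evaluate each component's likelihood at the observed value:
  f_I = C(10,3)·0.25^3·0.75^7 = 120·0.015625·0.133484 = 0.250282
  f_II = C(10,3)·0.74^3·0.26^7 = 120·0.405224·8.03181e-05 = 0.00390562
  f_III = C(10,3)·0.87^3·0.13^7 = 120·0.658503·6.27485e-07 = 4.95841e-05
Unnormalised posteriors:
  P(Z=I)·f_I = 0.55 × 0.250282 = 0.137655
  P(Z=II)·f_II = 0.20 × 0.00390562 = 0.000781124
  P(Z=III)·f_III = 0.25 × 4.95841e-05 = 1.2396e-05
Denominator: 0.137655 + 0.000781124 + 1.2396e-05 = 0.138449
P(Supplier II | the observation) ≈ 0.006

0.006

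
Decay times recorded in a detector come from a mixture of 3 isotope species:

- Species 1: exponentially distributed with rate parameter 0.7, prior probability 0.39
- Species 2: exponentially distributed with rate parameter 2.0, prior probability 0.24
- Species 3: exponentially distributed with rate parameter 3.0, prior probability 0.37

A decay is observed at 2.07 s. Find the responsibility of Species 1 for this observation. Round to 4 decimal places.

0.8665

The responsibility of component k is π_k f_k(x) divided by Σ_j π_j f_j(x).
Component likelihoods at x = 2.07 s:
  p_1 = 0.164363
  p_2 = 0.0318457
  p_3 = 0.00602771
Unnormalised posteriors:
  π_1·p_1 = 0.39 × 0.164363 = 0.0641018
  π_2·p_2 = 0.24 × 0.0318457 = 0.00764297
  π_3·p_3 = 0.37 × 0.00602771 = 0.00223025
Marginal: 0.0641018 + 0.00764297 + 0.00223025 = 0.073975
P(Species 1 | 2.07 s) ≈ 0.8665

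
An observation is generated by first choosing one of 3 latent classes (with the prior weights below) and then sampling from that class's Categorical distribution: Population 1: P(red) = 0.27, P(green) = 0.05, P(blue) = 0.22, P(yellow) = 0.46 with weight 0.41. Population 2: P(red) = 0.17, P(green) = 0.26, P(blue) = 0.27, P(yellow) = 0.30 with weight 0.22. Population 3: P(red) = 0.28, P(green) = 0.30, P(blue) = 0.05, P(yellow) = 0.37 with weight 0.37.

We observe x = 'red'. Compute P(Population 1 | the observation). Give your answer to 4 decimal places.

0.4398

Apply Bayes' rule: the posterior for each component is proportional to its prior times its likelihood at x.
Evaluate each component's likelihood at the observed value:
  p_1 = P(red | comp) = 0.27
  p_2 = P(red | comp) = 0.17
  p_3 = P(red | comp) = 0.28
Multiply by the mixture weights:
  P(Z=1)·p_1 = 0.41 × 0.27 = 0.1107
  P(Z=2)·p_2 = 0.22 × 0.17 = 0.0374
  P(Z=3)·p_3 = 0.37 × 0.28 = 0.1036
Evidence: 0.1107 + 0.0374 + 0.1036 = 0.2517
P(Population 1 | x) ≈ 0.4398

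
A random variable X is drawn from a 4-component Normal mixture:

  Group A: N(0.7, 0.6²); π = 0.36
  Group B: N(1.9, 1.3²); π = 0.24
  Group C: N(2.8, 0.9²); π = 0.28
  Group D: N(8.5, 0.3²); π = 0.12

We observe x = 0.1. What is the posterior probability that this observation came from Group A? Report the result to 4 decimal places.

P(component k | x) = P(Z=k)·f_k(x) / marginal(x), where marginal(x) = Σ_j P(Z=j)·f_j(x).
Component likelihoods at x = 0.1:
  L_A = 0.403285
  L_B = 0.117669
  L_C = 0.00492428
  L_D = 7.59192e-171
Unnormalised posteriors:
  P(Z=A)·L_A = 0.36 × 0.403285 = 0.145182
  P(Z=B)·L_B = 0.24 × 0.117669 = 0.0282405
  P(Z=C)·L_C = 0.28 × 0.00492428 = 0.0013788
  P(Z=D)·L_D = 0.12 × 7.59192e-171 = 9.11031e-172
Denominator: 0.145182 + 0.0282405 + 0.0013788 + 9.11031e-172 = 0.174802
Responsibility of Group A: 0.145182 / 0.174802 ≈ 0.8306

0.8306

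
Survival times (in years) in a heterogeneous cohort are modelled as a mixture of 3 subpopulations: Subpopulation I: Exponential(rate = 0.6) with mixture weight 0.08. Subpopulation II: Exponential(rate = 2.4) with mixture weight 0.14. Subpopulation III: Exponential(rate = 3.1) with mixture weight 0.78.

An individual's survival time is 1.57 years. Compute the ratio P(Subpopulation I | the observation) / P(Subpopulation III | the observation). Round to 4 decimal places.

1.0055

Posterior odds = (π_i f_i(x)) / (π_j f_j(x)); the normalising sum cancels.
Evaluate each component's likelihood at the observed value:
  f_I = 0.6·e^(−0.6·1.57) = 0.6·e^(−0.9420) = 0.233908
  f_II = 2.4·e^(−2.4·1.57) = 2.4·e^(−3.7680) = 0.0554357
  f_III = 3.1·e^(−3.1·1.57) = 3.1·e^(−4.8670) = 0.0238589
Odds = (0.08/0.78) × (0.233908/0.0238589) = 0.102564 × 9.80382 ≈ 1.0055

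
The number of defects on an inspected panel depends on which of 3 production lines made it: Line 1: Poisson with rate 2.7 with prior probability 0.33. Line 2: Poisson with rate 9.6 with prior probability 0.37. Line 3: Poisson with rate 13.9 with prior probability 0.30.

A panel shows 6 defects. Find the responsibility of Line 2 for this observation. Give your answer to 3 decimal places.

Apply Bayes' rule: the posterior for each component is proportional to its prior times its likelihood at x.
Evaluate each component's likelihood at the observed value:
  L_1 = e^(−2.7)·2.7^6/6! = 0.0361622
  L_2 = e^(−9.6)·9.6^6/6! = 0.0736322
  L_3 = e^(−13.9)·13.9^6/6! = 0.00920583
Unnormalised posteriors:
  w_1·L_1 = 0.33 × 0.0361622 = 0.0119335
  w_2·L_2 = 0.37 × 0.0736322 = 0.0272439
  w_3·L_3 = 0.30 × 0.00920583 = 0.00276175
Normaliser: 0.0119335 + 0.0272439 + 0.00276175 = 0.0419392
P(Line 2 | data) ≈ 0.650

0.650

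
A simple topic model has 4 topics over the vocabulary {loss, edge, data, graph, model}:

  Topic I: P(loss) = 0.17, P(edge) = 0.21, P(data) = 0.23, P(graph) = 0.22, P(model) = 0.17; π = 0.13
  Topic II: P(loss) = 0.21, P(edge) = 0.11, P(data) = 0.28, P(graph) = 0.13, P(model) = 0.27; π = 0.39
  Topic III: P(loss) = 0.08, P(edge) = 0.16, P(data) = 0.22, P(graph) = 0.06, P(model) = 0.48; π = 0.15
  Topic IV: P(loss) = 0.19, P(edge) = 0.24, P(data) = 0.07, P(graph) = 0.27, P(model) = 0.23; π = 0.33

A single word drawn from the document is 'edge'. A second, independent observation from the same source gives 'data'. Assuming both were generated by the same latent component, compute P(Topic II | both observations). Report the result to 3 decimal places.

0.413

By Bayes' theorem, P(k | x) = P(Z=k) f_k(x) / Σ_j P(Z=j) f_j(x).
Since both observations come from the same component, the likelihood for component k is f_k(x₁)·f_k(x₂).
  f_I = [P(edge | comp) = 0.21] × [0.23] = 0.0483
  f_II = [P(edge | comp) = 0.11] × [0.28] = 0.0308
  f_III = [P(edge | comp) = 0.16] × [0.22] = 0.0352
  f_IV = [P(edge | comp) = 0.24] × [0.07] = 0.0168
Weight by the priors:
  P(Z=I)·f_I = 0.13 × 0.0483 = 0.006279
  P(Z=II)·f_II = 0.39 × 0.0308 = 0.012012
  P(Z=III)·f_III = 0.15 × 0.0352 = 0.00528
  P(Z=IV)·f_IV = 0.33 × 0.0168 = 0.005544
Sum: 0.006279 + 0.012012 + 0.00528 + 0.005544 = 0.029115
So the posterior for Topic II is 0.012012 / 0.029115 ≈ 0.413.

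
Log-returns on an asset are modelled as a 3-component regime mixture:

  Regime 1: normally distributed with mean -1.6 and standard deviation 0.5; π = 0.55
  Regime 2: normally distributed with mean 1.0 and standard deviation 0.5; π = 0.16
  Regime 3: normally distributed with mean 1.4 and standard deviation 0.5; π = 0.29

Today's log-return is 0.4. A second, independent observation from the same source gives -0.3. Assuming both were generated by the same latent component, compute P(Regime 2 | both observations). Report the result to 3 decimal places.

By Bayes' theorem, P(k | x) = w_k f_k(x) / Σ_j w_j f_j(x).
Since both observations come from the same component, the likelihood for component k is f_k(x₁)·f_k(x₂).
  p_1 = [0.00026766] × [0.0271659] = 7.27125e-06
  p_2 = [0.388372] × [0.0271659] = 0.0105505
  p_3 = [0.107982] × [0.00246444] = 0.000266115
Weight by the priors:
  w_1·p_1 = 0.55 × 7.27125e-06 = 3.99919e-06
  w_2·p_2 = 0.16 × 0.0105505 = 0.00168808
  w_3·p_3 = 0.29 × 0.000266115 = 7.71733e-05
Normaliser: 3.99919e-06 + 0.00168808 + 7.71733e-05 = 0.00176925
P(Regime 2 | x₁, x₂) ≈ 0.954

0.954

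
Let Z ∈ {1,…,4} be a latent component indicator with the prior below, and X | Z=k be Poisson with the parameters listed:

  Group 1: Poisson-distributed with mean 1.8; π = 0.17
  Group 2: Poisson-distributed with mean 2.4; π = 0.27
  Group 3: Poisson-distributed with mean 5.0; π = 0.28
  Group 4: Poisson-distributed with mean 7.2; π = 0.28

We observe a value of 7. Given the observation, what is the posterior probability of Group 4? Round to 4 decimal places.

0.5667

By Bayes' theorem, P(k | x) = w_k f_k(x) / Σ_j w_j f_j(x).
Component likelihoods at x = 7:
  L_1 = e^(−1.8)·1.8^7/7! = 0.00200792
  L_2 = e^(−2.4)·2.4^7/7! = 0.00825546
  L_3 = e^(−5.0)·5.0^7/7! = 0.104445
  L_4 = e^(−7.2)·7.2^7/7! = 0.148586
Prior × likelihood for each component:
  w_1·L_1 = 0.17 × 0.00200792 = 0.000341347
  w_2·L_2 = 0.27 × 0.00825546 = 0.00222897
  w_3·L_3 = 0.28 × 0.104445 = 0.0292446
  w_4·L_4 = 0.28 × 0.148586 = 0.041604
Normaliser: 0.000341347 + 0.00222897 + 0.0292446 + 0.041604 = 0.0734188
So the posterior for Group 4 is 0.041604 / 0.0734188 ≈ 0.5667.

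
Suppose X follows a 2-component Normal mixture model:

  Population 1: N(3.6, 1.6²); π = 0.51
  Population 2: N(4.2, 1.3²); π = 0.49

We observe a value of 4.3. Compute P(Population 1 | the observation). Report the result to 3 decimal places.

P(component k | x) = P(Z=k)·f_k(x) / marginal(x), where marginal(x) = Σ_j P(Z=j)·f_j(x).
Evaluate each component's likelihood at the observed value:
  p_1 = 0.226583
  p_2 = 0.305972
Weight by the priors:
  P(Z=1)·p_1 = 0.51 × 0.226583 = 0.115557
  P(Z=2)·p_2 = 0.49 × 0.305972 = 0.149926
Evidence: 0.115557 + 0.149926 = 0.265484
So the posterior for Population 1 is 0.115557 / 0.265484 ≈ 0.435.

0.435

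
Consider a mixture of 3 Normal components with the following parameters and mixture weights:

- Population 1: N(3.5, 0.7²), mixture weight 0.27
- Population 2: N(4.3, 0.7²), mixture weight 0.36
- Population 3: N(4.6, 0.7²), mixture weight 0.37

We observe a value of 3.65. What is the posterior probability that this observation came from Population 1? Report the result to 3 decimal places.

Posterior ∝ prior × likelihood, so P(k | x) ∝ w_k f_k(x); normalise over all components.
Normal densities:
  L_1 = (1/(0.7·√(2π)))·exp(−(3.65−3.5)²/(2·0.7²)) = 0.569918·exp(-0.02296) = 0.556982
  L_2 = (1/(0.7·√(2π)))·exp(−(3.65−4.3)²/(2·0.7²)) = 0.569918·exp(-0.43112) = 0.370321
  L_3 = (1/(0.7·√(2π)))·exp(−(3.65−4.6)²/(2·0.7²)) = 0.569918·exp(-0.92092) = 0.226915
Multiply by the mixture weights:
  w_1·L_1 = 0.27 × 0.556982 = 0.150385
  w_2·L_2 = 0.36 × 0.370321 = 0.133315
  w_3·L_3 = 0.37 × 0.226915 = 0.0839584
Normaliser: 0.150385 + 0.133315 + 0.0839584 = 0.367659
Responsibility of Population 1: 0.150385 / 0.367659 ≈ 0.409

0.409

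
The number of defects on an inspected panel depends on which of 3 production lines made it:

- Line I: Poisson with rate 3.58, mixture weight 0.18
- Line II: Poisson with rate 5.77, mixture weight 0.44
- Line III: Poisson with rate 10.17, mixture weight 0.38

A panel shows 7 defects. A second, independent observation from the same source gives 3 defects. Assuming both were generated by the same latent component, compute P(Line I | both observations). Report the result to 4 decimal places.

The responsibility of component k is P(Z=k) f_k(x) divided by Σ_j P(Z=j) f_j(x).
Since both observations come from the same component, the likelihood for component k is f_k(x₁)·f_k(x₂).
  L_I = [e^(−3.58)·3.58^7/7! = 0.0416847] × [0.213169] = 0.00888587
  L_II = [e^(−5.77)·5.77^7/7! = 0.131802] × [0.0998843] = 0.0131649
  L_III = [e^(−10.17)·10.17^7/7! = 0.0855148] × [0.00671486] = 0.00057422
Multiply by the mixture weights:
  P(Z=I)·L_I = 0.18 × 0.00888587 = 0.00159946
  P(Z=II)·L_II = 0.44 × 0.0131649 = 0.00579256
  P(Z=III)·L_III = 0.38 × 0.00057422 = 0.000218203
Denominator: 0.00159946 + 0.00579256 + 0.000218203 = 0.00761022
So the posterior for Line I is 0.00159946 / 0.00761022 ≈ 0.2102.

0.2102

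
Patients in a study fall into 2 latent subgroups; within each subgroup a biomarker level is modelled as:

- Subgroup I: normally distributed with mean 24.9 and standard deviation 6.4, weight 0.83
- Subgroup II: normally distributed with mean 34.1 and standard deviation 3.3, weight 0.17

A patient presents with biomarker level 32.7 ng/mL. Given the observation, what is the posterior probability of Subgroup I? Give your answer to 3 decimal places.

Posterior ∝ prior × likelihood, so P(k | x) ∝ π_k f_k(x); normalise over all components.
Component likelihoods at x = 32.7 ng/mL:
  f_I = (1/(6.4·√(2π)))·exp(−(32.7−24.9)²/(2·6.4²)) = 0.062335·exp(-0.74268) = 0.0296613
  f_II = (1/(3.3·√(2π)))·exp(−(32.7−34.1)²/(2·3.3²)) = 0.120892·exp(-0.08999) = 0.110488
Weight by the priors:
  π_I·f_I = 0.83 × 0.0296613 = 0.0246189
  π_II·f_II = 0.17 × 0.110488 = 0.0187829
Marginal: 0.0246189 + 0.0187829 = 0.0434018
P(Subgroup I | 32.7 ng/mL) ≈ 0.567

0.567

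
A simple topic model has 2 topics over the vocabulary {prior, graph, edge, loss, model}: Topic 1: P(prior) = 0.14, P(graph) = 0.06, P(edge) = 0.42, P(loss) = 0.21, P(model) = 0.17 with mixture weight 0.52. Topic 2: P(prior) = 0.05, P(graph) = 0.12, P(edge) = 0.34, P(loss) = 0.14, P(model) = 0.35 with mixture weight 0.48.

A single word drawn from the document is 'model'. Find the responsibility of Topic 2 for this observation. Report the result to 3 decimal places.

0.655

P(component k | x) = π_k·f_k(x) / marginal(x), where marginal(x) = Σ_j π_j·f_j(x).
Component likelihoods at x = 'model':
  p_1 = P(model | comp) = 0.17
  p_2 = P(model | comp) = 0.35
Prior × likelihood for each component:
  π_1·p_1 = 0.52 × 0.17 = 0.0884
  π_2·p_2 = 0.48 × 0.35 = 0.168
Marginal: 0.0884 + 0.168 = 0.2564
So the posterior for Topic 2 is 0.168 / 0.2564 ≈ 0.655.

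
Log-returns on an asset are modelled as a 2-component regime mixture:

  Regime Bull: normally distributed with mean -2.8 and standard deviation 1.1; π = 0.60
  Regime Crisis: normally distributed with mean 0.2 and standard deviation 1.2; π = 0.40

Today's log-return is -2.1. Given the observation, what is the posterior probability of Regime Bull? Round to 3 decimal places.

0.893

P(component k | x) = π_k·f_k(x) / marginal(x), where marginal(x) = Σ_j π_j·f_j(x).
Normal densities:
  L_Bull = (1/(1.1·√(2π)))·exp(−(-2.1−-2.8)²/(2·1.1²)) = 0.362675·exp(-0.20248) = 0.296198
  L_Crisis = (1/(1.2·√(2π)))·exp(−(-2.1−0.2)²/(2·1.2²)) = 0.332452·exp(-1.83681) = 0.0529681
Unnormalised posteriors:
  π_Bull·L_Bull = 0.60 × 0.296198 = 0.177719
  π_Crisis·L_Crisis = 0.40 × 0.0529681 = 0.0211872
Denominator: 0.177719 + 0.0211872 = 0.198906
P(Regime Bull | x) ≈ 0.893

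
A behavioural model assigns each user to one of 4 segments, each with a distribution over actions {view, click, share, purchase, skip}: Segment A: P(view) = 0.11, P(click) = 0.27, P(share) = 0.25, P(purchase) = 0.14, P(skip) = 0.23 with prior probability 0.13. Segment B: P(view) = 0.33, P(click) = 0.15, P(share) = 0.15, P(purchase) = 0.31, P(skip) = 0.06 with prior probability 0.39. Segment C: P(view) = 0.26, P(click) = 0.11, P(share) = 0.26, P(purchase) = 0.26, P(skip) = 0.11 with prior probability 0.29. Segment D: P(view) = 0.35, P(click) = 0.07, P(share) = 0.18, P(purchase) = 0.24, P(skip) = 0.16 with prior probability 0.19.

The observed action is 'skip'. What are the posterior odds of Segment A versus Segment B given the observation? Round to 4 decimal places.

Only the two components matter; the odds are (π_i f_i(x)) / (π_j f_j(x)).
Categorical probabilities:
  p_A = P(skip | comp) = 0.23
  p_B = P(skip | comp) = 0.06
  p_C = P(skip | comp) = 0.11
  p_D = P(skip | comp) = 0.16
0.0299 / 0.0234 ≈ 1.2778

1.2778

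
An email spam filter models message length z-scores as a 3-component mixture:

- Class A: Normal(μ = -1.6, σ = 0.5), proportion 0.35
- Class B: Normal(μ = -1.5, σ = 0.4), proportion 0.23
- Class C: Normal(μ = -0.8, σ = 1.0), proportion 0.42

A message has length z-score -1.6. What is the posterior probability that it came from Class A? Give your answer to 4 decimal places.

0.4481

Apply Bayes' rule: the posterior for each component is proportional to its prior times its likelihood at x.
Evaluate each component's likelihood at the observed value:
  L_A = 0.797885
  L_B = 0.96667
  L_C = 0.289692
Unnormalised posteriors:
  π_A·L_A = 0.35 × 0.797885 = 0.27926
  π_B·L_B = 0.23 × 0.96667 = 0.222334
  π_C·L_C = 0.42 × 0.289692 = 0.12167
Evidence: 0.27926 + 0.222334 + 0.12167 = 0.623264
Responsibility of Class A: 0.27926 / 0.623264 ≈ 0.4481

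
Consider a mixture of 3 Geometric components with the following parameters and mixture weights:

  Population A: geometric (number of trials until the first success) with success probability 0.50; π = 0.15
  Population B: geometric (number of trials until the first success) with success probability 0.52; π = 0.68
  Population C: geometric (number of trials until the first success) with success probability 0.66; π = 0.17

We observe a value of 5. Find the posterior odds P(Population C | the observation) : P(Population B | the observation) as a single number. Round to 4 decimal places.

0.0799

The posterior odds equal the prior odds times the likelihood ratio: (P(Z=i)/P(Z=j))·(f_i(x)/f_j(x)).
Component likelihoods at x = 5:
  p_A = 0.50·(1−0.50)^4 = 0.50·0.0625 = 0.03125
  p_B = 0.52·(1−0.52)^4 = 0.52·0.0530842 = 0.0276038
  p_C = 0.66·(1−0.66)^4 = 0.66·0.0133634 = 0.00881982
0.00149937 / 0.0187706 ≈ 0.0799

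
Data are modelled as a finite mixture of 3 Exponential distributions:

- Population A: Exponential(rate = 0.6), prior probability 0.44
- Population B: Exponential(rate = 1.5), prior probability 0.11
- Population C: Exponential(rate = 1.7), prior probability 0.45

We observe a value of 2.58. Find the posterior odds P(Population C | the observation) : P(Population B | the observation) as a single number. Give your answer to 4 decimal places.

The posterior odds equal the prior odds times the likelihood ratio: (π_i/π_j)·(f_i(x)/f_j(x)).
Component likelihoods at x = 2.58:
  p_A = 0.127604
  p_B = 0.0312876
  p_C = 0.0211657
0.00952458 / 0.00344163 ≈ 2.7675

2.7675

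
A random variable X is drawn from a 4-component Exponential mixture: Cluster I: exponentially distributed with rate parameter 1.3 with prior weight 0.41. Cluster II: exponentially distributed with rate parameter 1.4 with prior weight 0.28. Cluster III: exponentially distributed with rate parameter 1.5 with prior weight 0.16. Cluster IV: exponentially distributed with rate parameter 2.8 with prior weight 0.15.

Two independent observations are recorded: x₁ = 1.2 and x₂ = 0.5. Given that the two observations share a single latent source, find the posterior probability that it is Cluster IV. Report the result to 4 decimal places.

0.0611

P(component k | x) = P(Z=k)·f_k(x) / marginal(x), where marginal(x) = Σ_j P(Z=j)·f_j(x).
Since both observations come from the same component, the likelihood for component k is f_k(x₁)·f_k(x₂).
  L_I = [1.3·e^(−1.3·1.2) = 1.3·e^(−1.5600) = 0.273177] × [0.67866] = 0.185394
  L_II = [1.4·e^(−1.4·1.2) = 1.4·e^(−1.6800) = 0.260924] × [0.695219] = 0.181399
  L_III = [1.5·e^(−1.5·1.2) = 1.5·e^(−1.8000) = 0.247948] × [0.70855] = 0.175684
  L_IV = [2.8·e^(−2.8·1.2) = 2.8·e^(−3.3600) = 0.0972587] × [0.690471] = 0.0671544
Weight by the priors:
  P(Z=I)·L_I = 0.41 × 0.185394 = 0.0760116
  P(Z=II)·L_II = 0.28 × 0.181399 = 0.0507918
  P(Z=III)·L_III = 0.16 × 0.175684 = 0.0281094
  P(Z=IV)·L_IV = 0.15 × 0.0671544 = 0.0100732
Denominator: 0.0760116 + 0.0507918 + 0.0281094 + 0.0100732 = 0.164986
Responsibility of Cluster IV: 0.0100732 / 0.164986 ≈ 0.0611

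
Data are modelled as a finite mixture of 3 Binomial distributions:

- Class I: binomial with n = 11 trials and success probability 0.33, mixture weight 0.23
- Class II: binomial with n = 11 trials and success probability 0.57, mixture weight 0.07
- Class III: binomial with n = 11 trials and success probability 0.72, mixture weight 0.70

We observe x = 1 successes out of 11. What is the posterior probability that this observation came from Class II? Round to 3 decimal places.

0.006

By Bayes' theorem, P(k | x) = π_k f_k(x) / Σ_j π_j f_j(x).
Component likelihoods at x = 1 successes out of 11:
  p_I = 0.066169
  p_II = 0.00135504
  p_III = 2.34588e-05
Prior × likelihood for each component:
  π_I·p_I = 0.23 × 0.066169 = 0.0152189
  π_II·p_II = 0.07 × 0.00135504 = 9.48528e-05
  π_III·p_III = 0.70 × 2.34588e-05 = 1.64211e-05
Denominator: 0.0152189 + 9.48528e-05 + 1.64211e-05 = 0.0153301
P(Class II | x) ≈ 0.006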